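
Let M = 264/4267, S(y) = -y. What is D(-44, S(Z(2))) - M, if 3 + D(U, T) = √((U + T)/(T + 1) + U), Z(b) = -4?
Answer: -13065/4267 + 2*I*√13 ≈ -3.0619 + 7.2111*I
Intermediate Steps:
D(U, T) = -3 + √(U + (T + U)/(1 + T)) (D(U, T) = -3 + √((U + T)/(T + 1) + U) = -3 + √((T + U)/(1 + T) + U) = -3 + √(U + (T + U)/(1 + T)))
M = 264/4267 (M = 264*(1/4267) = 264/4267 ≈ 0.061870)
D(-44, S(Z(2))) - M = (-3 + √((-1*(-4) - 44 - 44*(1 - 1*(-4)))/(1 - 1*(-4)))) - 1*264/4267 = (-3 + √((4 - 44 - 44*(1 + 4))/(1 + 4))) - 264/4267 = (-3 + √((4 - 44 - 44*5)/5)) - 264/4267 = (-3 + √((4 - 44 - 220)/5)) - 264/4267 = (-3 + √((⅕)*(-260))) - 264/4267 = (-3 + √(-52)) - 264/4267 = (-3 + 2*I*√13) - 264/4267 = -13065/4267 + 2*I*√13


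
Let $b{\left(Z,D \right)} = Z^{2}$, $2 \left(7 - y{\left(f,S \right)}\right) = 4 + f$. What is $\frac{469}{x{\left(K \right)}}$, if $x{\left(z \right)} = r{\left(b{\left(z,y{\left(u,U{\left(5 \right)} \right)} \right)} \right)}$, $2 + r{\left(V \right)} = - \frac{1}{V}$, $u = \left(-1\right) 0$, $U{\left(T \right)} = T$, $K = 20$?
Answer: $- \frac{187600}{801} \approx -234.21$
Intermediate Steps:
$u = 0$
$y{\left(f,S \right)} = 5 - \frac{f}{2}$ ($y{\left(f,S \right)} = 7 - \frac{4 + f}{2} = 7 - \left(2 + \frac{f}{2}\right) = 5 - \frac{f}{2}$)
$r{\left(V \right)} = -2 - \frac{1}{V}$
$x{\left(z \right)} = -2 - \frac{1}{z^{2}}$
$\frac{469}{x{\left(K \right)}} = \frac{469}{-2 - \frac{1}{400}} = \frac{469}{- \frac{801}{400}} = 469 \left(- \frac{400}{801}\right) = - \frac{187600}{801}$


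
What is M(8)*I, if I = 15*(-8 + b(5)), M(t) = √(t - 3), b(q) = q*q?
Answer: 255*√5 ≈ 570.20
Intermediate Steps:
b(q) = q²
M(t) = √(-3 + t)
I = 255 (I = 15*(-8 + 5²) = 15*(-8 + 25) = 15*17 = 255)
M(8)*I = √(-3 + 8)*255 = √5*255 = 255*√5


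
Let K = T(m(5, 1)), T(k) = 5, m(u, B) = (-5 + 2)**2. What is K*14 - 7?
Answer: 63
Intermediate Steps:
m(u, B) = 9 (m(u, B) = (-3)**2 = 9)
K = 5
K*14 - 7 = 5*14 - 7 = 70 - 7 = 63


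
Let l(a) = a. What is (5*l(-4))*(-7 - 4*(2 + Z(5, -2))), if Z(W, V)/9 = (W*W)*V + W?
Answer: -32100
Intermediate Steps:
Z(W, V) = 9*W + 9*V*W² (Z(W, V) = 9*((W*W)*V + W) = 9*(W²*V + W) = 9*(V*W² + W) = 9*(W + V*W²) = 9*W + 9*V*W²)
(5*l(-4))*(-7 - 4*(2 + Z(5, -2))) = (5*(-4))*(-7 - 4*(2 + 9*5*(1 - 2*5))) = -20*(-7 - 4*(2 + 9*5*(1 - 10))) = -20*(-7 - 4*(2 + 9*5*(-9))) = -20*(-7 - 4*(2 - 405)) = -20*(-7 - 4*(-403)) = -20*(-7 + 1612) = -20*1605 = -32100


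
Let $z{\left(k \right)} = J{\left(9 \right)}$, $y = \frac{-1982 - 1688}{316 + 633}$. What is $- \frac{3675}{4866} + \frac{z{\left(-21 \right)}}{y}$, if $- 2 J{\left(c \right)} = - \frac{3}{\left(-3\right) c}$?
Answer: $- \frac{39692111}{53574660} \approx -0.74087$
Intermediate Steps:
$y = - \frac{3670}{949} \approx -3.8672$
$J{\left(c \right)} = - \frac{1}{2 c}$ ($J{\left(c \right)} = - \frac{\left(-3\right) \frac{1}{\left(-3\right) c}}{2} = - \frac{\left(-3\right) \left(- \frac{1}{3 c}\right)}{2} = - \frac{1}{2 c}$)
$z{\left(k \right)} = - \frac{1}{18}$ ($z{\left(k \right)} = - \frac{1}{2 \cdot 9} = \left(- \frac{1}{2}\right) \frac{1}{9} = - \frac{1}{18}$)
$- \frac{3675}{4866} + \frac{z{\left(-21 \right)}}{y} = - \frac{3675}{4866} - \frac{1}{18 \left(- \frac{3670}{949}\right)} = \left(-3675\right) \frac{1}{4866} - - \frac{949}{66060} = - \frac{1225}{1622} + \frac{949}{66060} = - \frac{39692111}{53574660}$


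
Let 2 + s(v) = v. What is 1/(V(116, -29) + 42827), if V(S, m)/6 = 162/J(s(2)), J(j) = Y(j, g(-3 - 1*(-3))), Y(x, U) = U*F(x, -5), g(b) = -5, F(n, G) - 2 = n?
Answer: 5/213649 ≈ 2.3403e-5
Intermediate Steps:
F(n, G) = 2 + n
s(v) = -2 + v
Y(x, U) = U*(2 + x)
J(j) = -10 - 5*j (J(j) = -5*(2 + j) = -10 - 5*j)
V(S, m) = -486/5 (V(S, m) = 6*(162/(-10 - 5*(-2 + 2))) = 6*(162/(-10 - 5*0)) = 6*(162/(-10 + 0)) = 6*(162/(-10)) = 6*(162*(-⅒)) = 6*(-81/5) = -486/5)
1/(V(116, -29) + 42827) = 1/(-486/5 + 42827) = 1/(213649/5) = 5/213649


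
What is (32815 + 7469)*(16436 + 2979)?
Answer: 782113860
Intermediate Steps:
(32815 + 7469)*(16436 + 2979) = 40284*19415 = 782113860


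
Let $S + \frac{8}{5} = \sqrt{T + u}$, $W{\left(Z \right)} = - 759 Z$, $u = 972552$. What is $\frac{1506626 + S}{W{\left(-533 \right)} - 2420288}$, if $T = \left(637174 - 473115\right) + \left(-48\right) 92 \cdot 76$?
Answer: $- \frac{7533122}{10078705} - \frac{\sqrt{800995}}{2015741} \approx -0.74787$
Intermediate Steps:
$T = -171557$ ($T = 164059 - 335616 = -171557$)
$S = - \frac{8}{5} + \sqrt{800995}$ ($S = - \frac{8}{5} + \sqrt{-171557 + 972552} = - \frac{8}{5} + \sqrt{800995} \approx 893.38$)
$\frac{1506626 + S}{W{\left(-533 \right)} - 2420288} = \frac{1506626 - \left(\frac{8}{5} - \sqrt{800995}\right)}{\left(-759\right) \left(-533\right) - 2420288} = \frac{\frac{7533122}{5} + \sqrt{800995}}{404547 - 2420288} = \frac{\frac{7533122}{5} + \sqrt{800995}}{-2015741} = \left(\frac{7533122}{5} + \sqrt{800995}\right) \left(- \frac{1}{2015741}\right) = - \frac{7533122}{10078705} - \frac{\sqrt{800995}}{2015741}$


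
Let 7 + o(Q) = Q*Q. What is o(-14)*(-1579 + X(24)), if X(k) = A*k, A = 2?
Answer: -289359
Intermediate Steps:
X(k) = 2*k
o(Q) = -7 + Q**2 (o(Q) = -7 + Q*Q = -7 + Q**2)
o(-14)*(-1579 + X(24)) = (-7 + (-14)**2)*(-1579 + 2*24) = (-7 + 196)*(-1579 + 48) = 189*(-1531) = -289359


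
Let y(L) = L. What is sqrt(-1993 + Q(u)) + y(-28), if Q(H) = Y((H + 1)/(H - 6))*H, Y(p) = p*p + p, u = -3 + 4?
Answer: -28 + I*sqrt(49831)/5 ≈ -28.0 + 44.646*I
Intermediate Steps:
u = 1
Y(p) = p + p**2 (Y(p) = p**2 + p = p + p**2)
Q(H) = H*(1 + H)*(1 + (1 + H)/(-6 + H))/(-6 + H) (Q(H) = (((H + 1)/(H - 6))*(1 + (H + 1)/(H - 6)))*H = (((1 + H)/(-6 + H))*(1 + (1 + H)/(-6 + H)))*H = ((1 + H)*(1 + (1 + H)/(-6 + H))/(-6 + H))*H = H*(1 + H)*(1 + (1 + H)/(-6 + H))/(-6 + H))
sqrt(-1993 + Q(u)) + y(-28) = sqrt(-1993 + 1*(1 + 1)*(-5 + 2*1)/(-6 + 1)**2) - 28 = sqrt(-1993 + 1*2*(-5 + 2)/(-5)**2) - 28 = sqrt(-1993 + 1*(1/25)*2*(-3)) - 28 = sqrt(-1993 - 6/25) - 28 = sqrt(-49831/25) - 28 = I*sqrt(49831)/5 - 28 = -28 + I*sqrt(49831)/5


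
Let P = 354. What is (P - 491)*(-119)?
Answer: 16303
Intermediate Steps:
(P - 491)*(-119) = (354 - 491)*(-119) = -137*(-119) = 16303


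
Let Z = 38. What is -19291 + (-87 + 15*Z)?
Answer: -18808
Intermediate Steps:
-19291 + (-87 + 15*Z) = -19291 + (-87 + 15*38) = -19291 + (-87 + 570) = -19291 + 483 = -18808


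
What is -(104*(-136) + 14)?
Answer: 14130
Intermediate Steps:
-(104*(-136) + 14) = -(-14144 + 14) = -1*(-14130) = 14130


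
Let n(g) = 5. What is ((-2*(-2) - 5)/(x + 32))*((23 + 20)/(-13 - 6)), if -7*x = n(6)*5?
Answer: 301/3781 ≈ 0.079609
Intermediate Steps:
x = -25/7 (x = -5*5/7 = -⅐*25 = -25/7 ≈ -3.5714)
((-2*(-2) - 5)/(x + 32))*((23 + 20)/(-13 - 6)) = ((-2*(-2) - 5)/(-25/7 + 32))*((23 + 20)/(-13 - 6)) = ((4 - 5)/(199/7))*(43/(-19)) = (-1*7/199)*(43*(-1/19)) = -7/199*(-43/19) = 301/3781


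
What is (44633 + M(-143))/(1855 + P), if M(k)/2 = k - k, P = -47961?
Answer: -44633/46106 ≈ -0.96805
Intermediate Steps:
M(k) = 0 (M(k) = 2*(k - k) = 2*0 = 0)
(44633 + M(-143))/(1855 + P) = (44633 + 0)/(1855 - 47961) = 44633/(-46106) = 44633*(-1/46106) = -44633/46106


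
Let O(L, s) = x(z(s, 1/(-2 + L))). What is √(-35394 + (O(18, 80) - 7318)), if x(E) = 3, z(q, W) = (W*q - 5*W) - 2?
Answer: I*√42709 ≈ 206.66*I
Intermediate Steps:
z(q, W) = -2 - 5*W + W*q (z(q, W) = (-5*W + W*q) - 2 = -2 - 5*W + W*q)
O(L, s) = 3
√(-35394 + (O(18, 80) - 7318)) = √(-35394 + (3 - 7318)) = √(-35394 - 7315) = √(-42709) = I*√42709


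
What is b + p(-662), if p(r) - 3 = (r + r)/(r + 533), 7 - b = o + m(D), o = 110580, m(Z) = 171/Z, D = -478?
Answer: -6817312409/61662 ≈ -1.1056e+5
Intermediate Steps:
b = -52853723/478 (b = 7 - (110580 + 171/(-478)) = 7 - (110580 + 171*(-1/478)) = 7 - (110580 - 171/478) = 7 - 1*52857069/478 = 7 - 52857069/478 = -52853723/478 ≈ -1.1057e+5)
p(r) = 3 + 2*r/(533 + r) (p(r) = 3 + (r + r)/(r + 533) = 3 + (2*r)/(533 + r) = 3 + 2*r/(533 + r))
b + p(-662) = -52853723/478 + (1599 + 5*(-662))/(533 - 662) = -52853723/478 + (1599 - 3310)/(-129) = -52853723/478 - 1/129*(-1711) = -52853723/478 + 1711/129 = -6817312409/61662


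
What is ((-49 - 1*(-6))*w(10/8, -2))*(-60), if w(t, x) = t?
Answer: 3225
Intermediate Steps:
((-49 - 1*(-6))*w(10/8, -2))*(-60) = ((-49 - 1*(-6))*(10/8))*(-60) = ((-49 + 6)*(10*(1/8)))*(-60) = -43*5/4*(-60) = -215/4*(-60) = 3225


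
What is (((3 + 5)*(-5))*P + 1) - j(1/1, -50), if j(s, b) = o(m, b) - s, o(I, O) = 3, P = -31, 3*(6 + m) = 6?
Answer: 1239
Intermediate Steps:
m = -4 (m = -6 + (⅓)*6 = -6 + 2 = -4)
j(s, b) = 3 - s
(((3 + 5)*(-5))*P + 1) - j(1/1, -50) = (((3 + 5)*(-5))*(-31) + 1) - (3 - 1/1) = ((8*(-5))*(-31) + 1) - (3 - 1*1) = (-40*(-31) + 1) - (3 - 1) = (1240 + 1) - 1*2 = 1241 - 2 = 1239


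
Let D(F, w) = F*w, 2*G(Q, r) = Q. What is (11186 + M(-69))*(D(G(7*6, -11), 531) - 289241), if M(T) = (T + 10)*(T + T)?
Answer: -5374923520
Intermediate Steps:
G(Q, r) = Q/2
M(T) = 2*T*(10 + T) (M(T) = (10 + T)*(2*T) = 2*T*(10 + T))
(11186 + M(-69))*(D(G(7*6, -11), 531) - 289241) = (11186 + 2*(-69)*(10 - 69))*(((7*6)/2)*531 - 289241) = (11186 + 2*(-69)*(-59))*(((½)*42)*531 - 289241) = (11186 + 8142)*(21*531 - 289241) = 19328*(11151 - 289241) = 19328*(-278090) = -5374923520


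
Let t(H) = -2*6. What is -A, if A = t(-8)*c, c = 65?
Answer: 780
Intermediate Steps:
t(H) = -12
A = -780 (A = -12*65 = -780)
-A = -1*(-780) = 780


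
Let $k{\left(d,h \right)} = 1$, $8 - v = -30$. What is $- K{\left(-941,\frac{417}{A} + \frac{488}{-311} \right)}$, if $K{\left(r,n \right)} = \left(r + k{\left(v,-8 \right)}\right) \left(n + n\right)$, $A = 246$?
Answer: $\frac{3020220}{12751} \approx 236.86$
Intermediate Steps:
$v = 38$ ($v = 8 - -30 = 8 + 30 = 38$)
$K{\left(r,n \right)} = 2 n \left(1 + r\right)$ ($K{\left(r,n \right)} = \left(r + 1\right) \left(n + n\right) = \left(1 + r\right) 2 n = 2 n \left(1 + r\right)$)
$- K{\left(-941,\frac{417}{A} + \frac{488}{-311} \right)} = - 2 \left(\frac{417}{246} + \frac{488}{-311}\right) \left(1 - 941\right) = - 2 \left(417 \cdot \frac{1}{246} + 488 \left(- \frac{1}{311}\right)\right) \left(-940\right) = - 2 \left(\frac{139}{82} - \frac{488}{311}\right) \left(-940\right) = - \frac{2 \cdot 3213 \left(-940\right)}{25502} = \left(-1\right) \left(- \frac{3020220}{12751}\right) = \frac{3020220}{12751}$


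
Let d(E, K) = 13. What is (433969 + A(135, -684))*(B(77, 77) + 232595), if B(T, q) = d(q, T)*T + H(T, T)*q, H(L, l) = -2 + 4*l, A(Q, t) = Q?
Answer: 111633316432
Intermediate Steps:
B(T, q) = 13*T + q*(-2 + 4*T) (B(T, q) = 13*T + (-2 + 4*T)*q = 13*T + q*(-2 + 4*T))
(433969 + A(135, -684))*(B(77, 77) + 232595) = (433969 + 135)*((13*77 + 2*77*(-1 + 2*77)) + 232595) = 434104*((1001 + 2*77*(-1 + 154)) + 232595) = 434104*((1001 + 2*77*153) + 232595) = 434104*((1001 + 23562) + 232595) = 434104*(24563 + 232595) = 434104*257158 = 111633316432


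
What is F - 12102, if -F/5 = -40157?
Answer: 188683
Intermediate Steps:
F = 200785 (F = -5*(-40157) = 200785)
F - 12102 = 200785 - 12102 = 188683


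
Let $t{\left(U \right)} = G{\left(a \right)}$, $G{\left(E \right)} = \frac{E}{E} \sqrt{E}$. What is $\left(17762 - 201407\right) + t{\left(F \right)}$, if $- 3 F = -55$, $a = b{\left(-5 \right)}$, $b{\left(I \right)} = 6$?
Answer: $-183645 + \sqrt{6} \approx -1.8364 \cdot 10^{5}$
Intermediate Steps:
$a = 6$
$G{\left(E \right)} = \sqrt{E}$ ($G{\left(E \right)} = 1 \sqrt{E} = \sqrt{E}$)
$F = \frac{55}{3}$ ($F = \left(- \frac{1}{3}\right) \left(-55\right) = \frac{55}{3} \approx 18.333$)
$t{\left(U \right)} = \sqrt{6}$
$\left(17762 - 201407\right) + t{\left(F \right)} = \left(17762 - 201407\right) + \sqrt{6} = -183645 + \sqrt{6}$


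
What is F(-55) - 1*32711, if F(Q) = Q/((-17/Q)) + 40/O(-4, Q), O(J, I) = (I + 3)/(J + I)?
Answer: -7258426/221 ≈ -32844.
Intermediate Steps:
O(J, I) = (3 + I)/(I + J)
F(Q) = -Q²/17 + 40*(-4 + Q)/(3 + Q) (F(Q) = Q/((-17/Q)) + 40/(((3 + Q)/(Q - 4))) = Q*(-Q/17) + 40/(((3 + Q)/(-4 + Q))) = -Q²/17 + 40*((-4 + Q)/(3 + Q)) = -Q²/17 + 40*(-4 + Q)/(3 + Q))
F(-55) - 1*32711 = (-2720 + 680*(-55) - 1*(-55)²*(3 - 55))/(17*(3 - 55)) - 1*32711 = (1/17)*(-2720 - 37400 - 1*3025*(-52))/(-52) - 32711 = (1/17)*(-1/52)*(-2720 - 37400 + 157300) - 32711 = (1/17)*(-1/52)*117180 - 32711 = -29295/221 - 32711 = -7258426/221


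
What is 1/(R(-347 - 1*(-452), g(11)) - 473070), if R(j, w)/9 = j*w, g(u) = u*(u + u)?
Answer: -1/244380 ≈ -4.0920e-6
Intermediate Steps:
g(u) = 2*u² (g(u) = u*(2*u) = 2*u²)
R(j, w) = 9*j*w (R(j, w) = 9*(j*w) = 9*j*w)
1/(R(-347 - 1*(-452), g(11)) - 473070) = 1/(9*(-347 - 1*(-452))*(2*11²) - 473070) = 1/(9*(-347 + 452)*(2*121) - 473070) = 1/(9*105*242 - 473070) = 1/(228690 - 473070) = 1/(-244380) = -1/244380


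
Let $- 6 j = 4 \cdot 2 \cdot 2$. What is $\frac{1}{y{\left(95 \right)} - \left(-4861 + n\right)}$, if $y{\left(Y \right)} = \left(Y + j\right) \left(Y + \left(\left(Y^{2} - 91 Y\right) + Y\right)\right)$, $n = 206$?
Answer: $\frac{1}{57285} \approx 1.7457 \cdot 10^{-5}$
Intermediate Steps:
$j = - \frac{8}{3}$ ($j = - \frac{4 \cdot 2 \cdot 2}{6} = - \frac{8 \cdot 2}{6} = \left(- \frac{1}{6}\right) 16 = - \frac{8}{3} \approx -2.6667$)
$y{\left(Y \right)} = \left(- \frac{8}{3} + Y\right) \left(Y^{2} - 89 Y\right)$ ($y{\left(Y \right)} = \left(Y - \frac{8}{3}\right) \left(Y + \left(\left(Y^{2} - 91 Y\right) + Y\right)\right) = \left(- \frac{8}{3} + Y\right) \left(Y + \left(Y^{2} - 90 Y\right)\right) = \left(- \frac{8}{3} + Y\right) \left(Y^{2} - 89 Y\right)$)
$\frac{1}{y{\left(95 \right)} - \left(-4861 + n\right)} = \frac{1}{\frac{1}{3} \cdot 95 \left(712 - 26125 + 3 \cdot 95^{2}\right) + \left(4861 - 206\right)} = \frac{1}{\frac{1}{3} \cdot 95 \left(712 - 26125 + 3 \cdot 9025\right) + \left(4861 - 206\right)} = \frac{1}{\frac{1}{3} \cdot 95 \left(712 - 26125 + 27075\right) + 4655} = \frac{1}{\frac{1}{3} \cdot 95 \cdot 1662 + 4655} = \frac{1}{52630 + 4655} = \frac{1}{57285}$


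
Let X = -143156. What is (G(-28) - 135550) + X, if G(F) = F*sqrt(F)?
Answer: -278706 - 56*I*sqrt(7) ≈ -2.7871e+5 - 148.16*I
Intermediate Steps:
G(F) = F**(3/2)
(G(-28) - 135550) + X = ((-28)**(3/2) - 135550) - 143156 = (-56*I*sqrt(7) - 135550) - 143156 = (-135550 - 56*I*sqrt(7)) - 143156 = -278706 - 56*I*sqrt(7)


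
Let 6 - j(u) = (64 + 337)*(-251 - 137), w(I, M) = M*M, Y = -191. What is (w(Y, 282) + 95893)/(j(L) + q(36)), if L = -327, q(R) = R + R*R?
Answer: 15947/14266 ≈ 1.1178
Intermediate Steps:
q(R) = R + R**2
w(I, M) = M**2
j(u) = 155594 (j(u) = 6 - (64 + 337)*(-251 - 137) = 6 - 401*(-388) = 6 - 1*(-155588) = 6 + 155588 = 155594)
(w(Y, 282) + 95893)/(j(L) + q(36)) = (282**2 + 95893)/(155594 + 36*(1 + 36)) = (79524 + 95893)/(155594 + 36*37) = 175417/(155594 + 1332) = 175417/156926 = 175417*(1/156926) = 15947/14266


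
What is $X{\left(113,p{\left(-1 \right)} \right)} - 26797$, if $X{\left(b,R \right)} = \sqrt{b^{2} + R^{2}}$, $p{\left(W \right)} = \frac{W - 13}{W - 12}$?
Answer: $-26797 + \frac{\sqrt{2158157}}{13} \approx -26684.0$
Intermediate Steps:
$p{\left(W \right)} = \frac{-13 + W}{-12 + W}$
$X{\left(b,R \right)} = \sqrt{R^{2} + b^{2}}$
$X{\left(113,p{\left(-1 \right)} \right)} - 26797 = \sqrt{\left(\frac{-13 - 1}{-12 - 1}\right)^{2} + 113^{2}} - 26797 = \sqrt{\left(\frac{1}{-13} \left(-14\right)\right)^{2} + 12769} - 26797 = \sqrt{\left(\left(- \frac{1}{13}\right) \left(-14\right)\right)^{2} + 12769} - 26797 = \sqrt{\left(\frac{14}{13}\right)^{2} + 12769} - 26797 = \sqrt{\frac{196}{169} + 12769} - 26797 = \sqrt{\frac{2158157}{169}} - 26797 = \frac{\sqrt{2158157}}{13} - 26797 = -26797 + \frac{\sqrt{2158157}}{13}$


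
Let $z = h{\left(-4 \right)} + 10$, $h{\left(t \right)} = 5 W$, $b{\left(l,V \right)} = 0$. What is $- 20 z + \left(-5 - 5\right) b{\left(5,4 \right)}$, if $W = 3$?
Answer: $-500$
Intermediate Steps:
$h{\left(t \right)} = 15$ ($h{\left(t \right)} = 5 \cdot 3 = 15$)
$z = 25$ ($z = 15 + 10 = 25$)
$- 20 z + \left(-5 - 5\right) b{\left(5,4 \right)} = \left(-20\right) 25 + \left(-5 - 5\right) 0 = -500 - 0 = -500 + 0 = -500$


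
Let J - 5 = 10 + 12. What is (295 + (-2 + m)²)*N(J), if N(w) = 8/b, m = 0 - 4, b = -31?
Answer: -2648/31 ≈ -85.419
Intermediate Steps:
m = -4
J = 27 (J = 5 + (10 + 12) = 5 + 22 = 27)
N(w) = -8/31 (N(w) = 8/(-31) = 8*(-1/31) = -8/31)
(295 + (-2 + m)²)*N(J) = (295 + (-2 - 4)²)*(-8/31) = (295 + (-6)²)*(-8/31) = (295 + 36)*(-8/31) = 331*(-8/31) = -2648/31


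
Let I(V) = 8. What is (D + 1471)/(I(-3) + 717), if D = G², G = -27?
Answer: 88/29 ≈ 3.0345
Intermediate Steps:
D = 729 (D = (-27)² = 729)
(D + 1471)/(I(-3) + 717) = (729 + 1471)/(8 + 717) = 2200/725 = 2200*(1/725) = 88/29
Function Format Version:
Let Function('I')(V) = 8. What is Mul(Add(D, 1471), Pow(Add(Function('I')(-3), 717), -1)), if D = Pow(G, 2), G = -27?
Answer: Rational(88, 29) ≈ 3.0345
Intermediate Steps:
D = 729 (D = Pow(-27, 2) = 729)
Mul(Add(D, 1471), Pow(Add(Function('I')(-3), 717), -1)) = Mul(Add(729, 1471), Pow(Add(8, 717), -1)) = Mul(2200, Pow(725, -1)) = Mul(2200, Rational(1, 725)) = Rational(88, 29)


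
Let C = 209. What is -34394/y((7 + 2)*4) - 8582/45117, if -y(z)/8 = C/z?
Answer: 6981099803/9429453 ≈ 740.35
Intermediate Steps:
y(z) = -1672/z
-34394/y((7 + 2)*4) - 8582/45117 = -34394/((-1672*1/(4*(7 + 2)))) - 8582/45117 = -34394/((-1672/(9*4))) - 8582*1/45117 = -34394/((-1672/36)) - 8582/45117 = -34394/((-1672*1/36)) - 8582/45117 = -34394/(-418/9) - 8582/45117 = -34394*(-9/418) - 8582/45117 = 154773/209 - 8582/45117 = 6981099803/9429453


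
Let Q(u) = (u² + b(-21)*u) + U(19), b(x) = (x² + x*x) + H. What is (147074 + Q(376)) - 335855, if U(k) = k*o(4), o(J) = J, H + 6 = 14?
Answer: 287311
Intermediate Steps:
H = 8 (H = -6 + 14 = 8)
b(x) = 8 + 2*x² (b(x) = (x² + x*x) + 8 = (x² + x²) + 8 = 2*x² + 8 = 8 + 2*x²)
U(k) = 4*k (U(k) = k*4 = 4*k)
Q(u) = 76 + u² + 890*u (Q(u) = (u² + (8 + 2*(-21)²)*u) + 4*19 = (u² + (8 + 2*441)*u) + 76 = (u² + (8 + 882)*u) + 76 = (u² + 890*u) + 76 = 76 + u² + 890*u)
(147074 + Q(376)) - 335855 = (147074 + (76 + 376² + 890*376)) - 335855 = (147074 + (76 + 141376 + 334640)) - 335855 = (147074 + 476092) - 335855 = 623166 - 335855 = 287311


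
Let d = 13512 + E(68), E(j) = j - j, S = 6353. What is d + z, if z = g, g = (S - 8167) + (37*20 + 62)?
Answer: 12500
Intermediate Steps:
E(j) = 0
g = -1012 (g = (6353 - 8167) + (37*20 + 62) = -1814 + (740 + 62) = -1814 + 802 = -1012)
d = 13512 (d = 13512 + 0 = 13512)
z = -1012
d + z = 13512 - 1012 = 12500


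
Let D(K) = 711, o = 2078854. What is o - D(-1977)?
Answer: 2078143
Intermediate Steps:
o - D(-1977) = 2078854 - 1*711 = 2078854 - 711 = 2078143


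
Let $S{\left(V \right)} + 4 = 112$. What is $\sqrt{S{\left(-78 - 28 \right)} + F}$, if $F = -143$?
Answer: $i \sqrt{35} \approx 5.9161 i$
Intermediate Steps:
$S{\left(V \right)} = 108$ ($S{\left(V \right)} = -4 + 112 = 108$)
$\sqrt{S{\left(-78 - 28 \right)} + F} = \sqrt{108 - 143} = \sqrt{-35} = i \sqrt{35}$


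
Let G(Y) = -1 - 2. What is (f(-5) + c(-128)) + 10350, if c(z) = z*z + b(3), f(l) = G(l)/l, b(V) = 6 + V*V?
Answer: 133748/5 ≈ 26750.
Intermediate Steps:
G(Y) = -3
b(V) = 6 + V²
f(l) = -3/l
c(z) = 15 + z² (c(z) = z*z + (6 + 3²) = z² + (6 + 9) = z² + 15 = 15 + z²)
(f(-5) + c(-128)) + 10350 = (-3/(-5) + (15 + (-128)²)) + 10350 = (-3*(-⅕) + (15 + 16384)) + 10350 = (⅗ + 16399) + 10350 = 81998/5 + 10350 = 133748/5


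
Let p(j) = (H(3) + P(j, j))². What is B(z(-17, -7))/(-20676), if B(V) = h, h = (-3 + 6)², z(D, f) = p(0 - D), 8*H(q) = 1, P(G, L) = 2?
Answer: -3/6892 ≈ -0.00043529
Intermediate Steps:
H(q) = ⅛ (H(q) = (⅛)*1 = ⅛)
p(j) = 289/64 (p(j) = (⅛ + 2)² = (17/8)² = 289/64)
z(D, f) = 289/64
h = 9 (h = 3² = 9)
B(V) = 9
B(z(-17, -7))/(-20676) = 9/(-20676) = 9*(-1/20676) = -3/6892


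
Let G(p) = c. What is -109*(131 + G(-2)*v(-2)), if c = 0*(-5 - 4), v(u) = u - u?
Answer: -14279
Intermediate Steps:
v(u) = 0
c = 0 (c = 0*(-9) = 0)
G(p) = 0
-109*(131 + G(-2)*v(-2)) = -109*(131 + 0*0) = -109*(131 + 0) = -109*131 = -14279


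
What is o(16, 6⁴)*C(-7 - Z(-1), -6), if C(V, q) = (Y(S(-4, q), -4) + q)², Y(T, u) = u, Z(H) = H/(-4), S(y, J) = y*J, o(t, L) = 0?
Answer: 0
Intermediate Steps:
S(y, J) = J*y
Z(H) = -H/4 (Z(H) = H*(-¼) = -H/4)
C(V, q) = (-4 + q)²
o(16, 6⁴)*C(-7 - Z(-1), -6) = 0*(-4 - 6)² = 0*(-10)² = 0*100 = 0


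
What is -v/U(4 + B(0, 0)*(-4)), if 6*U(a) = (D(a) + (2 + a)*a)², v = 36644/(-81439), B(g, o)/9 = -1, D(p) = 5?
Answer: 219864/231223644775 ≈ 9.5087e-7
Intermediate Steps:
B(g, o) = -9 (B(g, o) = 9*(-1) = -9)
v = -36644/81439 (v = 36644*(-1/81439) = -36644/81439 ≈ -0.44996)
U(a) = (5 + a*(2 + a))²/6 (U(a) = (5 + (2 + a)*a)²/6 = (5 + a*(2 + a))²/6)
-v/U(4 + B(0, 0)*(-4)) = -(-36644)/(81439*((5 + (4 - 9*(-4))² + 2*(4 - 9*(-4)))²/6)) = -(-36644)/(81439*((5 + (4 + 36)² + 2*(4 + 36))²/6)) = -(-36644)/(81439*((5 + 40² + 2*40)²/6)) = -(-36644)/(81439*((5 + 1600 + 80)²/6)) = -(-36644)/(81439*((⅙)*1685²)) = -(-36644)/(81439*((⅙)*2839225)) = -(-36644)/(81439*2839225/6) = -(-36644)*6/(81439*2839225) = -1*(-219864/231223644775) = 219864/231223644775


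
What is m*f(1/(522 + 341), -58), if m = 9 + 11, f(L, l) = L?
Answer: 20/863 ≈ 0.023175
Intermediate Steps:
m = 20
m*f(1/(522 + 341), -58) = 20/(522 + 341) = 20/863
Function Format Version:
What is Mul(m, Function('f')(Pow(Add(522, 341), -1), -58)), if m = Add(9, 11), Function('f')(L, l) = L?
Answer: Rational(20, 863) ≈ 0.023175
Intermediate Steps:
m = 20
Mul(m, Function('f')(Pow(Add(522, 341), -1), -58)) = Mul(20, Pow(Add(522, 341), -1)) = Mul(20, Pow(863, -1)) = Mul(20, Rational(1, 863)) = Rational(20, 863)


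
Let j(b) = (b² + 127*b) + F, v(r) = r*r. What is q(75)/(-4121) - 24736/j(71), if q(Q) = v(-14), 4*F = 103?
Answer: -418789884/232156535 ≈ -1.8039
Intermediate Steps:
F = 103/4 (F = (¼)*103 = 103/4 ≈ 25.750)
v(r) = r²
j(b) = 103/4 + b² + 127*b (j(b) = (b² + 127*b) + 103/4 = 103/4 + b² + 127*b)
q(Q) = 196 (q(Q) = (-14)² = 196)
q(75)/(-4121) - 24736/j(71) = 196/(-4121) - 24736/(103/4 + 71² + 127*71) = 196*(-1/4121) - 24736/(103/4 + 5041 + 9017) = -196/4121 - 24736/56335/4 = -196/4121 - 24736*4/56335 = -196/4121 - 98944/56335 = -418789884/232156535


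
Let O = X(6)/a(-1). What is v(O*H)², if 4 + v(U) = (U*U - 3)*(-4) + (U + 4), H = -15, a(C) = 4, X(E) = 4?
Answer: 815409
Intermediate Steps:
O = 1 (O = 4/4 = 4*(¼) = 1)
v(U) = 12 + U - 4*U² (v(U) = -4 + ((U*U - 3)*(-4) + (U + 4)) = -4 + ((U² - 3)*(-4) + (4 + U)) = -4 + ((-3 + U²)*(-4) + (4 + U)) = -4 + ((12 - 4*U²) + (4 + U)) = -4 + (16 + U - 4*U²) = 12 + U - 4*U²)
v(O*H)² = (12 + 1*(-15) - 4*(1*(-15))²)² = (12 - 15 - 4*(-15)²)² = (12 - 15 - 4*225)² = (12 - 15 - 900)² = (-903)² = 815409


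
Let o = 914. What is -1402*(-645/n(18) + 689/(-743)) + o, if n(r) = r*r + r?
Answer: 205750805/42351 ≈ 4858.2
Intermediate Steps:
n(r) = r + r² (n(r) = r² + r = r + r²)
-1402*(-645/n(18) + 689/(-743)) + o = -1402*(-645*1/(18*(1 + 18)) + 689/(-743)) + 914 = -1402*(-645/(18*19) + 689*(-1/743)) + 914 = -1402*(-645/342 - 689/743) + 914 = -1402*(-645*1/342 - 689/743) + 914 = -1402*(-215/114 - 689/743) + 914 = -1402*(-238291/84702) + 914 = 167041991/42351 + 914 = 205750805/42351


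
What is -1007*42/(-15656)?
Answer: 1113/412 ≈ 2.7015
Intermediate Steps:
-1007*42/(-15656) = -42294*(-1/15656) = 1113/412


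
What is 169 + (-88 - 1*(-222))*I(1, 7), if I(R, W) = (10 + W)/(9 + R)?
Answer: 1984/5 ≈ 396.80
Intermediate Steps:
I(R, W) = (10 + W)/(9 + R)
169 + (-88 - 1*(-222))*I(1, 7) = 169 + (-88 - 1*(-222))*((10 + 7)/(9 + 1)) = 169 + (-88 + 222)*(17/10) = 169 + 134*((1/10)*17) = 169 + 134*(17/10) = 169 + 1139/5 = 1984/5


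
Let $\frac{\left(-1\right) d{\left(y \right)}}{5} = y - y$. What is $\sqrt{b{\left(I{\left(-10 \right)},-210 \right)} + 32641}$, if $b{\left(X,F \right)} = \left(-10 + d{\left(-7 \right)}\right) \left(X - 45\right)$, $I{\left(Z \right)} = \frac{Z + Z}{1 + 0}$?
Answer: $9 \sqrt{411} \approx 182.46$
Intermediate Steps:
$I{\left(Z \right)} = 2 Z$ ($I{\left(Z \right)} = \frac{2 Z}{1} = 2 Z 1 = 2 Z$)
$d{\left(y \right)} = 0$ ($d{\left(y \right)} = - 5 \left(y - y\right) = \left(-5\right) 0 = 0$)
$b{\left(X,F \right)} = 450 - 10 X$ ($b{\left(X,F \right)} = \left(-10 + 0\right) \left(X - 45\right) = - 10 \left(-45 + X\right) = 450 - 10 X$)
$\sqrt{b{\left(I{\left(-10 \right)},-210 \right)} + 32641} = \sqrt{\left(450 - 10 \cdot 2 \left(-10\right)\right) + 32641} = \sqrt{\left(450 - -200\right) + 32641} = \sqrt{\left(450 + 200\right) + 32641} = \sqrt{650 + 32641} = \sqrt{33291} = 9 \sqrt{411}$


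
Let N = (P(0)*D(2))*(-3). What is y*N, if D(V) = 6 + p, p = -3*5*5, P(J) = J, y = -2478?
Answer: 0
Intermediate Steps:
p = -75 (p = -15*5 = -75)
D(V) = -69 (D(V) = 6 - 75 = -69)
N = 0 (N = (0*(-69))*(-3) = 0*(-3) = 0)
y*N = -2478*0 = 0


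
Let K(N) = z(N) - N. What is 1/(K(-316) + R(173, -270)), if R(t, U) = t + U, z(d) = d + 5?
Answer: -1/92 ≈ -0.010870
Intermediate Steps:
z(d) = 5 + d
K(N) = 5 (K(N) = (5 + N) - N = 5)
R(t, U) = U + t
1/(K(-316) + R(173, -270)) = 1/(5 + (-270 + 173)) = 1/(5 - 97) = 1/(-92) = -1/92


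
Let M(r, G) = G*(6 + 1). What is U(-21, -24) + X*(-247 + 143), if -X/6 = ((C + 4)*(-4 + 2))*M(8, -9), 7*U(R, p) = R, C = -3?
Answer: 78621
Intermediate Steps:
M(r, G) = 7*G (M(r, G) = G*7 = 7*G)
U(R, p) = R/7
X = -756 (X = -6*(-3 + 4)*(-4 + 2)*7*(-9) = -6*1*(-2)*(-63) = -(-12)*(-63) = -6*126 = -756)
U(-21, -24) + X*(-247 + 143) = (1/7)*(-21) - 756*(-247 + 143) = -3 - 756*(-104) = -3 + 78624 = 78621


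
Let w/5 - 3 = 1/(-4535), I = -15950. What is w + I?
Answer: -14453046/907 ≈ -15935.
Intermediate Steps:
w = 13604/907 (w = 15 + 5/(-4535) = 15 + 5*(-1/4535) = 15 - 1/907 = 13604/907 ≈ 14.999)
w + I = 13604/907 - 15950 = -14453046/907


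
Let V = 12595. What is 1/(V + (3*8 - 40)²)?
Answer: 1/12851 ≈ 7.7815e-5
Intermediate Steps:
1/(V + (3*8 - 40)²) = 1/(12595 + (3*8 - 40)²) = 1/(12595 + (24 - 40)²) = 1/(12595 + (-16)²) = 1/(12595 + 256) = 1/12851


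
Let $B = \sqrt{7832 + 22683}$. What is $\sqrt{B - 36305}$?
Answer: $\sqrt{-36305 + \sqrt{30515}} \approx 190.08 i$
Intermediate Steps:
$B = \sqrt{30515} \approx 174.69$
$\sqrt{B - 36305} = \sqrt{\sqrt{30515} - 36305} = \sqrt{-36305 + \sqrt{30515}}$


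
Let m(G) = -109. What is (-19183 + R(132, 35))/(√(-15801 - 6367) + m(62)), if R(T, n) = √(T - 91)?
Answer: (19183 - √41)/(109 - 2*I*√5542) ≈ 61.389 + 83.855*I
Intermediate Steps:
R(T, n) = √(-91 + T)
(-19183 + R(132, 35))/(√(-15801 - 6367) + m(62)) = (-19183 + √(-91 + 132))/(√(-15801 - 6367) - 109) = (-19183 + √41)/(√(-22168) - 109) = (-19183 + √41)/(2*I*√5542 - 109) = (-19183 + √41)/(-109 + 2*I*√5542)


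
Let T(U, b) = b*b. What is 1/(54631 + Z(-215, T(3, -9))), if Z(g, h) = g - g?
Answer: 1/54631 ≈ 1.8305e-5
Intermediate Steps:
T(U, b) = b**2
Z(g, h) = 0
1/(54631 + Z(-215, T(3, -9))) = 1/(54631 + 0) = 1/54631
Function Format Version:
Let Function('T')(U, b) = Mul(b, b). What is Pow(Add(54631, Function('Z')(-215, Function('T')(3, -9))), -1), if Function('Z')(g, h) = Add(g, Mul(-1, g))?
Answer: Rational(1, 54631) ≈ 1.8305e-5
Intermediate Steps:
Function('T')(U, b) = Pow(b, 2)
Function('Z')(g, h) = 0
Pow(Add(54631, Function('Z')(-215, Function('T')(3, -9))), -1) = Pow(Add(54631, 0), -1) = Pow(54631, -1) = Rational(1, 54631)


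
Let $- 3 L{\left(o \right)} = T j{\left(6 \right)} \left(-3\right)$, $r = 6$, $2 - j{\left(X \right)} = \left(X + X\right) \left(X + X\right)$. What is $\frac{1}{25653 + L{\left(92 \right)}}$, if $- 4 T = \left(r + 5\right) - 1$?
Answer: $\frac{1}{26008} \approx 3.845 \cdot 10^{-5}$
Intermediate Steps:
$j{\left(X \right)} = 2 - 4 X^{2}$ ($j{\left(X \right)} = 2 - \left(X + X\right) \left(X + X\right) = 2 - 2 X 2 X = 2 - 4 X^{2}$)
$T = - \frac{5}{2}$ ($T = - \frac{\left(6 + 5\right) - 1}{4} = - \frac{11 - 1}{4} = \left(- \frac{1}{4}\right) 10 = - \frac{5}{2} \approx -2.5$)
$L{\left(o \right)} = 355$ ($L{\left(o \right)} = - \frac{- \frac{5 \left(2 - 4 \cdot 6^{2}\right)}{2} \left(-3\right)}{3} = - \frac{- \frac{5 \left(2 - 144\right)}{2} \left(-3\right)}{3} = - \frac{\left(- \frac{5}{2}\right) \left(-142\right) \left(-3\right)}{3} = - \frac{355 \left(-3\right)}{3} = \left(- \frac{1}{3}\right) \left(-1065\right) = 355$)
$\frac{1}{25653 + L{\left(92 \right)}} = \frac{1}{25653 + 355} = \frac{1}{26008}$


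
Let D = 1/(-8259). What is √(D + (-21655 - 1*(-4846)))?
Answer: 2*I*√286640017197/8259 ≈ 129.65*I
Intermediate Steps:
D = -1/8259 ≈ -0.00012108
√(D + (-21655 - 1*(-4846))) = √(-1/8259 + (-21655 - 1*(-4846))) = √(-1/8259 + (-21655 + 4846)) = √(-1/8259 - 16809) = √(-138825532/8259) = 2*I*√286640017197/8259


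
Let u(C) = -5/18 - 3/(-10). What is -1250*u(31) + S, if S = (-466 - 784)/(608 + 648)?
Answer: -162625/5652 ≈ -28.773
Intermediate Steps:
u(C) = 1/45 (u(C) = -5*1/18 - 3*(-⅒) = -5/18 + 3/10 = 1/45)
S = -625/628 (S = -1250/1256 = -1250*1/1256 = -625/628 ≈ -0.99522)
-1250*u(31) + S = -1250*1/45 - 625/628 = -250/9 - 625/628 = -162625/5652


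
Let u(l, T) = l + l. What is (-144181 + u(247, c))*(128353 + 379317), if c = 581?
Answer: -72945579290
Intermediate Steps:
u(l, T) = 2*l
(-144181 + u(247, c))*(128353 + 379317) = (-144181 + 2*247)*(128353 + 379317) = (-144181 + 494)*507670 = -143687*507670 = -72945579290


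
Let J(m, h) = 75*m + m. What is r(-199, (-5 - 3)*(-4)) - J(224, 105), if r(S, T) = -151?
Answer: -17175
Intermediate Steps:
J(m, h) = 76*m
r(-199, (-5 - 3)*(-4)) - J(224, 105) = -151 - 76*224 = -151 - 1*17024 = -151 - 17024 = -17175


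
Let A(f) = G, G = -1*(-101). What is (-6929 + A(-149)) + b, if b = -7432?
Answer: -14260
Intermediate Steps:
G = 101
A(f) = 101
(-6929 + A(-149)) + b = (-6929 + 101) - 7432 = -6828 - 7432 = -14260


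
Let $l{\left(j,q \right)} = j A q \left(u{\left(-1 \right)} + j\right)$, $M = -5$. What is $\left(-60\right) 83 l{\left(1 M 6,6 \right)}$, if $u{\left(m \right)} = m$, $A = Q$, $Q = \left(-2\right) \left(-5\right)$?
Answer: $-277884000$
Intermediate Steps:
$Q = 10$
$A = 10$
$l{\left(j,q \right)} = 10 j q \left(-1 + j\right)$ ($l{\left(j,q \right)} = j 10 q \left(-1 + j\right) = 10 j q \left(-1 + j\right)$)
$\left(-60\right) 83 l{\left(1 M 6,6 \right)} = \left(-60\right) 83 \cdot 10 \cdot 1 \left(-5\right) 6 \cdot 6 \left(-1 + 1 \left(-5\right) 6\right) = - 4980 \cdot 10 \left(\left(-5\right) 6\right) 6 \left(-1 - 30\right) = - 4980 \cdot 10 \left(-30\right) 6 \left(-1 - 30\right) = - 4980 \cdot 10 \left(-30\right) 6 \left(-31\right) = \left(-4980\right) 55800 = -277884000$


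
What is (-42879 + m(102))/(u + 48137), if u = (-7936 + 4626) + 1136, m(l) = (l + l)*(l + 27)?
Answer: -5521/15321 ≈ -0.36035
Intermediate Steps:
m(l) = 2*l*(27 + l) (m(l) = (2*l)*(27 + l) = 2*l*(27 + l))
u = -2174 (u = -3310 + 1136 = -2174)
(-42879 + m(102))/(u + 48137) = (-42879 + 2*102*(27 + 102))/(-2174 + 48137) = (-42879 + 2*102*129)/45963 = (-42879 + 26316)*(1/45963) = -16563*1/45963 = -5521/15321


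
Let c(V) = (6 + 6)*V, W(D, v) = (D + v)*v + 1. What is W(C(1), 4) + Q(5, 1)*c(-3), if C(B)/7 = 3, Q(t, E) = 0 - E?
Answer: 137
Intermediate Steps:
Q(t, E) = -E
C(B) = 21 (C(B) = 7*3 = 21)
W(D, v) = 1 + v*(D + v) (W(D, v) = v*(D + v) + 1 = 1 + v*(D + v))
c(V) = 12*V
W(C(1), 4) + Q(5, 1)*c(-3) = (1 + 4**2 + 21*4) + (-1*1)*(12*(-3)) = (1 + 16 + 84) - 1*(-36) = 101 + 36 = 137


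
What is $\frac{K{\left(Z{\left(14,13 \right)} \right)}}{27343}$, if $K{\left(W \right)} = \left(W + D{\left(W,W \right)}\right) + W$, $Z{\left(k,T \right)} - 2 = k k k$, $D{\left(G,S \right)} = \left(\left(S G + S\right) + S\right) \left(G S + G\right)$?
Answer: $\frac{56921515403588}{27343} \approx 2.0818 \cdot 10^{9}$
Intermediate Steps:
$D{\left(G,S \right)} = \left(G + G S\right) \left(2 S + G S\right)$ ($D{\left(G,S \right)} = \left(\left(G S + S\right) + S\right) \left(G + G S\right) = \left(\left(S + G S\right) + S\right) \left(G + G S\right) = \left(2 S + G S\right) \left(G + G S\right) = \left(G + G S\right) \left(2 S + G S\right)$)
$Z{\left(k,T \right)} = 2 + k^{3}$ ($Z{\left(k,T \right)} = 2 + k k k = 2 + k^{2} k = 2 + k^{3}$)
$K{\left(W \right)} = 2 W + W^{2} \left(2 + W^{2} + 3 W\right)$ ($K{\left(W \right)} = \left(W + W W \left(2 + W + 2 W + W W\right)\right) + W = \left(W + W W \left(2 + W + 2 W + W^{2}\right)\right) + W = \left(W + W W \left(2 + W^{2} + 3 W\right)\right) + W = \left(W + W^{2} \left(2 + W^{2} + 3 W\right)\right) + W = 2 W + W^{2} \left(2 + W^{2} + 3 W\right)$)
$\frac{K{\left(Z{\left(14,13 \right)} \right)}}{27343} = \frac{\left(2 + 14^{3}\right) \left(2 + \left(2 + 14^{3}\right) \left(2 + \left(2 + 14^{3}\right)^{2} + 3 \left(2 + 14^{3}\right)\right)\right)}{27343} = \left(2 + 2744\right) \left(2 + \left(2 + 2744\right) \left(2 + \left(2 + 2744\right)^{2} + 3 \left(2 + 2744\right)\right)\right) \frac{1}{27343} = 2746 \left(2 + 2746 \left(2 + 2746^{2} + 3 \cdot 2746\right)\right) \frac{1}{27343} = 2746 \left(2 + 2746 \left(2 + 7540516 + 8238\right)\right) \frac{1}{27343} = 2746 \left(2 + 2746 \cdot 7548756\right) \frac{1}{27343} = 2746 \left(2 + 20728883976\right) \frac{1}{27343} = 2746 \cdot 20728883978 \cdot \frac{1}{27343} = 56921515403588 \cdot \frac{1}{27343} = \frac{56921515403588}{27343}$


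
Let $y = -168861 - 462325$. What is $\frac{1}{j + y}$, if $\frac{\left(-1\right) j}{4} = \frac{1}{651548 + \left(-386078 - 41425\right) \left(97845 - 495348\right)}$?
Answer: $- \frac{169934376557}{107260199401506606} \approx -1.5843 \cdot 10^{-6}$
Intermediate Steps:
$j = - \frac{4}{169934376557}$ ($j = - \frac{4}{651548 + \left(-386078 - 41425\right) \left(97845 - 495348\right)} = - \frac{4}{651548 - -169933725009} = - \frac{4}{651548 + 169933725009} = - \frac{4}{169934376557} \approx -2.3539 \cdot 10^{-11}$)
$y = -631186$
$\frac{1}{j + y} = \frac{1}{- \frac{4}{169934376557} - 631186} = \frac{1}{- \frac{107260199401506606}{169934376557}} = - \frac{169934376557}{107260199401506606}$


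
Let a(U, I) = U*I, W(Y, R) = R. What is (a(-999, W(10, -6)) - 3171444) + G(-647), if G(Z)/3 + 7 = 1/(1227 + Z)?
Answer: -1835973177/580 ≈ -3.1655e+6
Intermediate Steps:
a(U, I) = I*U
G(Z) = -21 + 3/(1227 + Z)
(a(-999, W(10, -6)) - 3171444) + G(-647) = (-6*(-999) - 3171444) + 3*(-8588 - 7*(-647))/(1227 - 647) = (5994 - 3171444) + 3*(-8588 + 4529)/580 = -3165450 + 3*(1/580)*(-4059) = -3165450 - 12177/580 = -1835973177/580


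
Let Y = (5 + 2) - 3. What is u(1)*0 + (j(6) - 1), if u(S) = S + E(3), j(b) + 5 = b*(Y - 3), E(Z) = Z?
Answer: 0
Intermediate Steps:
Y = 4 (Y = 7 - 3 = 4)
j(b) = -5 + b (j(b) = -5 + b*(4 - 3) = -5 + b*1 = -5 + b)
u(S) = 3 + S (u(S) = S + 3 = 3 + S)
u(1)*0 + (j(6) - 1) = (3 + 1)*0 + ((-5 + 6) - 1) = 4*0 + (1 - 1) = 0 + 0 = 0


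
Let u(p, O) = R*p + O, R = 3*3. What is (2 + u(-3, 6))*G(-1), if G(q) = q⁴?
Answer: -19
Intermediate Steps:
R = 9
u(p, O) = O + 9*p (u(p, O) = 9*p + O = O + 9*p)
(2 + u(-3, 6))*G(-1) = (2 + (6 + 9*(-3)))*(-1)⁴ = (2 + (6 - 27))*1 = (2 - 21)*1 = -19*1 = -19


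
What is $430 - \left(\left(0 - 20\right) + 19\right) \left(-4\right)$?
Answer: $426$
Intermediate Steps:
$430 - \left(\left(0 - 20\right) + 19\right) \left(-4\right) = 430 - \left(-20 + 19\right) \left(-4\right) = 430 - \left(-1\right) \left(-4\right) = 430 - 4 = 426$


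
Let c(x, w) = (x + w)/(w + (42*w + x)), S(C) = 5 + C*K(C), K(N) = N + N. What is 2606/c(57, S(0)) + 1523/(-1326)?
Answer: 469908403/41106 ≈ 11432.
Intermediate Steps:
K(N) = 2*N
S(C) = 5 + 2*C² (S(C) = 5 + C*(2*C) = 5 + 2*C²)
c(x, w) = (w + x)/(x + 43*w) (c(x, w) = (w + x)/(w + (x + 42*w)) = (w + x)/(x + 43*w))
2606/c(57, S(0)) + 1523/(-1326) = 2606/((((5 + 2*0²) + 57)/(57 + 43*(5 + 2*0²)))) + 1523/(-1326) = 2606/((((5 + 2*0) + 57)/(57 + 43*(5 + 2*0)))) + 1523*(-1/1326) = 2606/((((5 + 0) + 57)/(57 + 43*(5 + 0)))) - 1523/1326 = 2606/(((5 + 57)/(57 + 43*5))) - 1523/1326 = 2606/((62/(57 + 215))) - 1523/1326 = 2606/((62/272)) - 1523/1326 = 2606/(((1/272)*62)) - 1523/1326 = 2606/(31/136) - 1523/1326 = 2606*(136/31) - 1523/1326 = 354416/31 - 1523/1326 = 469908403/41106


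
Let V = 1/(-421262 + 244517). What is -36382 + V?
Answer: -6430336591/176745 ≈ -36382.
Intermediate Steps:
V = -1/176745 (V = 1/(-176745) = -1/176745 ≈ -5.6579e-6)
-36382 + V = -36382 - 1/176745 = -6430336591/176745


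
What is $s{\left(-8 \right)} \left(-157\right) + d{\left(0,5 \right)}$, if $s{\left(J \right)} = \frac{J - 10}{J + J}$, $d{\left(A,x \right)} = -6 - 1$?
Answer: $- \frac{1469}{8} \approx -183.63$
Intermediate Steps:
$d{\left(A,x \right)} = -7$ ($d{\left(A,x \right)} = -6 - 1 = -7$)
$s{\left(J \right)} = \frac{-10 + J}{2 J}$
$s{\left(-8 \right)} \left(-157\right) + d{\left(0,5 \right)} = \frac{-10 - 8}{2 \left(-8\right)} \left(-157\right) - 7 = \frac{1}{2} \left(- \frac{1}{8}\right) \left(-18\right) \left(-157\right) - 7 = \frac{9}{8} \left(-157\right) - 7 = - \frac{1413}{8} - 7 = - \frac{1469}{8}$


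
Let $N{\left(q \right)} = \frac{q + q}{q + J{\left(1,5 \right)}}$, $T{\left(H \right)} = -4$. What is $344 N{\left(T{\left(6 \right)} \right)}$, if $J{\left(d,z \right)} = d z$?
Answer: $-2752$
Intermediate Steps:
$N{\left(q \right)} = \frac{2 q}{5 + q}$ ($N{\left(q \right)} = \frac{q + q}{q + 1 \cdot 5} = \frac{2 q}{q + 5} = \frac{2 q}{5 + q}$)
$344 N{\left(T{\left(6 \right)} \right)} = 344 \cdot 2 \left(-4\right) \frac{1}{5 - 4} = 344 \cdot 2 \left(-4\right) 1^{-1} = 344 \cdot 2 \left(-4\right) 1 = 344 \left(-8\right) = -2752$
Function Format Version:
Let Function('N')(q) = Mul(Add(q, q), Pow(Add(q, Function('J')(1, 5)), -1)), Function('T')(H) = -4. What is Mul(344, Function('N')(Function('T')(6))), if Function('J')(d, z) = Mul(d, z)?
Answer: -2752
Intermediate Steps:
Function('N')(q) = Mul(2, q, Pow(Add(5, q), -1)) (Function('N')(q) = Mul(Add(q, q), Pow(Add(q, Mul(1, 5)), -1)) = Mul(Mul(2, q), Pow(Add(q, 5), -1)) = Mul(Mul(2, q), Pow(Add(5, q), -1)) = Mul(2, q, Pow(Add(5, q), -1)))
Mul(344, Function('N')(Function('T')(6))) = Mul(344, Mul(2, -4, Pow(Add(5, -4), -1))) = Mul(344, Mul(2, -4, Pow(1, -1))) = Mul(344, Mul(2, -4, 1)) = Mul(344, -8) = -2752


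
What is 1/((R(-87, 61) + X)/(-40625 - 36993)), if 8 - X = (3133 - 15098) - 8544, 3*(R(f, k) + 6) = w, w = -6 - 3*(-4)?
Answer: -77618/20513 ≈ -3.7838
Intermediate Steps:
w = 6 (w = -6 + 12 = 6)
R(f, k) = -4 (R(f, k) = -6 + (1/3)*6 = -6 + 2 = -4)
X = 20517 (X = 8 - ((3133 - 15098) - 8544) = 8 - (-11965 - 8544) = 8 - 1*(-20509) = 8 + 20509 = 20517)
1/((R(-87, 61) + X)/(-40625 - 36993)) = 1/((-4 + 20517)/(-40625 - 36993)) = 1/(20513/(-77618)) = 1/(20513*(-1/77618)) = 1/(-20513/77618) = -77618/20513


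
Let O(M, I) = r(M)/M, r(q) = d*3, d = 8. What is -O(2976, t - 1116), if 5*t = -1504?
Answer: -1/124 ≈ -0.0080645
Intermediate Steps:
t = -1504/5 (t = (⅕)*(-1504) = -1504/5 ≈ -300.80)
r(q) = 24 (r(q) = 8*3 = 24)
O(M, I) = 24/M
-O(2976, t - 1116) = -24/2976 = -1*1/124 = -1/124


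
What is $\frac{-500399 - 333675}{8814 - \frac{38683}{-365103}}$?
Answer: $- \frac{304522919622}{3218056525} \approx -94.629$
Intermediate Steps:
$\frac{-500399 - 333675}{8814 - \frac{38683}{-365103}} = - \frac{834074}{8814 - - \frac{38683}{365103}} = - \frac{834074}{8814 + \frac{38683}{365103}} = - \frac{834074}{\frac{3218056525}{365103}} = \left(-834074\right) \frac{365103}{3218056525} = - \frac{304522919622}{3218056525}$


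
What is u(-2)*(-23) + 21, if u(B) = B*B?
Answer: -71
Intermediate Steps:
u(B) = B**2
u(-2)*(-23) + 21 = (-2)**2*(-23) + 21 = 4*(-23) + 21 = -92 + 21 = -71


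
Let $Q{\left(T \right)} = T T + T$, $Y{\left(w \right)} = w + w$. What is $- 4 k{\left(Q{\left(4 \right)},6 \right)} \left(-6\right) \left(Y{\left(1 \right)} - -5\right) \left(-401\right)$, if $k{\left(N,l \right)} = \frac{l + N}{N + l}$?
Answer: $-67368$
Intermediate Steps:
$Y{\left(w \right)} = 2 w$
$Q{\left(T \right)} = T + T^{2}$ ($Q{\left(T \right)} = T^{2} + T = T + T^{2}$)
$k{\left(N,l \right)} = 1$ ($k{\left(N,l \right)} = \frac{N + l}{N + l} = 1$)
$- 4 k{\left(Q{\left(4 \right)},6 \right)} \left(-6\right) \left(Y{\left(1 \right)} - -5\right) \left(-401\right) = \left(-4\right) 1 \left(-6\right) \left(2 \cdot 1 - -5\right) \left(-401\right) = \left(-4\right) \left(-6\right) \left(2 + 5\right) \left(-401\right) = 24 \cdot 7 \left(-401\right) = 168 \left(-401\right) = -67368$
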